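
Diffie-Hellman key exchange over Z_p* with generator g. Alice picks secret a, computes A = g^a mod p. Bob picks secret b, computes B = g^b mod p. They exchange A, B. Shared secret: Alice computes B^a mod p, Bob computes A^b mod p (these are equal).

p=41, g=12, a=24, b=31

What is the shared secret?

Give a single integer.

Answer: 10

Derivation:
A = 12^24 mod 41  (bits of 24 = 11000)
  bit 0 = 1: r = r^2 * 12 mod 41 = 1^2 * 12 = 1*12 = 12
  bit 1 = 1: r = r^2 * 12 mod 41 = 12^2 * 12 = 21*12 = 6
  bit 2 = 0: r = r^2 mod 41 = 6^2 = 36
  bit 3 = 0: r = r^2 mod 41 = 36^2 = 25
  bit 4 = 0: r = r^2 mod 41 = 25^2 = 10
  -> A = 10
B = 12^31 mod 41  (bits of 31 = 11111)
  bit 0 = 1: r = r^2 * 12 mod 41 = 1^2 * 12 = 1*12 = 12
  bit 1 = 1: r = r^2 * 12 mod 41 = 12^2 * 12 = 21*12 = 6
  bit 2 = 1: r = r^2 * 12 mod 41 = 6^2 * 12 = 36*12 = 22
  bit 3 = 1: r = r^2 * 12 mod 41 = 22^2 * 12 = 33*12 = 27
  bit 4 = 1: r = r^2 * 12 mod 41 = 27^2 * 12 = 32*12 = 15
  -> B = 15
s = B^a = 15^24 mod 41  (bits of 24 = 11000)
  bit 0 = 1: r = r^2 * 15 mod 41 = 1^2 * 15 = 1*15 = 15
  bit 1 = 1: r = r^2 * 15 mod 41 = 15^2 * 15 = 20*15 = 13
  bit 2 = 0: r = r^2 mod 41 = 13^2 = 5
  bit 3 = 0: r = r^2 mod 41 = 5^2 = 25
  bit 4 = 0: r = r^2 mod 41 = 25^2 = 10
  -> s = B^a = 10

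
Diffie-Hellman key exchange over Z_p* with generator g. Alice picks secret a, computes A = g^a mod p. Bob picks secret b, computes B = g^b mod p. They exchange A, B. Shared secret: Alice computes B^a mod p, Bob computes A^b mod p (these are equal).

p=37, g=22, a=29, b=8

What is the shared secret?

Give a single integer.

A = 22^29 mod 37  (bits of 29 = 11101)
  bit 0 = 1: r = r^2 * 22 mod 37 = 1^2 * 22 = 1*22 = 22
  bit 1 = 1: r = r^2 * 22 mod 37 = 22^2 * 22 = 3*22 = 29
  bit 2 = 1: r = r^2 * 22 mod 37 = 29^2 * 22 = 27*22 = 2
  bit 3 = 0: r = r^2 mod 37 = 2^2 = 4
  bit 4 = 1: r = r^2 * 22 mod 37 = 4^2 * 22 = 16*22 = 19
  -> A = 19
B = 22^8 mod 37  (bits of 8 = 1000)
  bit 0 = 1: r = r^2 * 22 mod 37 = 1^2 * 22 = 1*22 = 22
  bit 1 = 0: r = r^2 mod 37 = 22^2 = 3
  bit 2 = 0: r = r^2 mod 37 = 3^2 = 9
  bit 3 = 0: r = r^2 mod 37 = 9^2 = 7
  -> B = 7
s = B^a = 7^29 mod 37  (bits of 29 = 11101)
  bit 0 = 1: r = r^2 * 7 mod 37 = 1^2 * 7 = 1*7 = 7
  bit 1 = 1: r = r^2 * 7 mod 37 = 7^2 * 7 = 12*7 = 10
  bit 2 = 1: r = r^2 * 7 mod 37 = 10^2 * 7 = 26*7 = 34
  bit 3 = 0: r = r^2 mod 37 = 34^2 = 9
  bit 4 = 1: r = r^2 * 7 mod 37 = 9^2 * 7 = 7*7 = 12
  -> s = B^a = 12

Answer: 12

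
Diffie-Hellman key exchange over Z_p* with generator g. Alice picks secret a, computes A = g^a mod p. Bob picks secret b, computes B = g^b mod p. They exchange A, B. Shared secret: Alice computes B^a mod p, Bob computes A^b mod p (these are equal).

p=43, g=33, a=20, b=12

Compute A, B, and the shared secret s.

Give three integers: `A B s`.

Answer: 13 21 41

Derivation:
A = 33^20 mod 43  (bits of 20 = 10100)
  bit 0 = 1: r = r^2 * 33 mod 43 = 1^2 * 33 = 1*33 = 33
  bit 1 = 0: r = r^2 mod 43 = 33^2 = 14
  bit 2 = 1: r = r^2 * 33 mod 43 = 14^2 * 33 = 24*33 = 18
  bit 3 = 0: r = r^2 mod 43 = 18^2 = 23
  bit 4 = 0: r = r^2 mod 43 = 23^2 = 13
  -> A = 13
B = 33^12 mod 43  (bits of 12 = 1100)
  bit 0 = 1: r = r^2 * 33 mod 43 = 1^2 * 33 = 1*33 = 33
  bit 1 = 1: r = r^2 * 33 mod 43 = 33^2 * 33 = 14*33 = 32
  bit 2 = 0: r = r^2 mod 43 = 32^2 = 35
  bit 3 = 0: r = r^2 mod 43 = 35^2 = 21
  -> B = 21
s = B^a = 21^20 mod 43  (bits of 20 = 10100)
  bit 0 = 1: r = r^2 * 21 mod 43 = 1^2 * 21 = 1*21 = 21
  bit 1 = 0: r = r^2 mod 43 = 21^2 = 11
  bit 2 = 1: r = r^2 * 21 mod 43 = 11^2 * 21 = 35*21 = 4
  bit 3 = 0: r = r^2 mod 43 = 4^2 = 16
  bit 4 = 0: r = r^2 mod 43 = 16^2 = 41
  -> s = B^a = 41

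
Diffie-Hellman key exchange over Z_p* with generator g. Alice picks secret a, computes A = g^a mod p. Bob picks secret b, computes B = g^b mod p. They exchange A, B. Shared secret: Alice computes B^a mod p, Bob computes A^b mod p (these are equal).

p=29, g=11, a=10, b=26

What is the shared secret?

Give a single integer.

A = 11^10 mod 29  (bits of 10 = 1010)
  bit 0 = 1: r = r^2 * 11 mod 29 = 1^2 * 11 = 1*11 = 11
  bit 1 = 0: r = r^2 mod 29 = 11^2 = 5
  bit 2 = 1: r = r^2 * 11 mod 29 = 5^2 * 11 = 25*11 = 14
  bit 3 = 0: r = r^2 mod 29 = 14^2 = 22
  -> A = 22
B = 11^26 mod 29  (bits of 26 = 11010)
  bit 0 = 1: r = r^2 * 11 mod 29 = 1^2 * 11 = 1*11 = 11
  bit 1 = 1: r = r^2 * 11 mod 29 = 11^2 * 11 = 5*11 = 26
  bit 2 = 0: r = r^2 mod 29 = 26^2 = 9
  bit 3 = 1: r = r^2 * 11 mod 29 = 9^2 * 11 = 23*11 = 21
  bit 4 = 0: r = r^2 mod 29 = 21^2 = 6
  -> B = 6
s = B^a = 6^10 mod 29  (bits of 10 = 1010)
  bit 0 = 1: r = r^2 * 6 mod 29 = 1^2 * 6 = 1*6 = 6
  bit 1 = 0: r = r^2 mod 29 = 6^2 = 7
  bit 2 = 1: r = r^2 * 6 mod 29 = 7^2 * 6 = 20*6 = 4
  bit 3 = 0: r = r^2 mod 29 = 4^2 = 16
  -> s = B^a = 16

Answer: 16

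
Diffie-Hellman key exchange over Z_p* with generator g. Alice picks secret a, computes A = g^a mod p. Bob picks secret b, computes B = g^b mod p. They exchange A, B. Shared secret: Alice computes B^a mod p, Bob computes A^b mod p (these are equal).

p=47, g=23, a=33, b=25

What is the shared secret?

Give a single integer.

A = 23^33 mod 47  (bits of 33 = 100001)
  bit 0 = 1: r = r^2 * 23 mod 47 = 1^2 * 23 = 1*23 = 23
  bit 1 = 0: r = r^2 mod 47 = 23^2 = 12
  bit 2 = 0: r = r^2 mod 47 = 12^2 = 3
  bit 3 = 0: r = r^2 mod 47 = 3^2 = 9
  bit 4 = 0: r = r^2 mod 47 = 9^2 = 34
  bit 5 = 1: r = r^2 * 23 mod 47 = 34^2 * 23 = 28*23 = 33
  -> A = 33
B = 23^25 mod 47  (bits of 25 = 11001)
  bit 0 = 1: r = r^2 * 23 mod 47 = 1^2 * 23 = 1*23 = 23
  bit 1 = 1: r = r^2 * 23 mod 47 = 23^2 * 23 = 12*23 = 41
  bit 2 = 0: r = r^2 mod 47 = 41^2 = 36
  bit 3 = 0: r = r^2 mod 47 = 36^2 = 27
  bit 4 = 1: r = r^2 * 23 mod 47 = 27^2 * 23 = 24*23 = 35
  -> B = 35
s = B^a = 35^33 mod 47  (bits of 33 = 100001)
  bit 0 = 1: r = r^2 * 35 mod 47 = 1^2 * 35 = 1*35 = 35
  bit 1 = 0: r = r^2 mod 47 = 35^2 = 3
  bit 2 = 0: r = r^2 mod 47 = 3^2 = 9
  bit 3 = 0: r = r^2 mod 47 = 9^2 = 34
  bit 4 = 0: r = r^2 mod 47 = 34^2 = 28
  bit 5 = 1: r = r^2 * 35 mod 47 = 28^2 * 35 = 32*35 = 39
  -> s = B^a = 39

Answer: 39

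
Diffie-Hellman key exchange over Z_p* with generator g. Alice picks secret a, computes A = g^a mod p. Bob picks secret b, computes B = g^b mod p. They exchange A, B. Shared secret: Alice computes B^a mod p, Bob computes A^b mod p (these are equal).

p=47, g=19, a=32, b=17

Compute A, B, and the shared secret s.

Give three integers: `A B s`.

Answer: 27 26 8

Derivation:
A = 19^32 mod 47  (bits of 32 = 100000)
  bit 0 = 1: r = r^2 * 19 mod 47 = 1^2 * 19 = 1*19 = 19
  bit 1 = 0: r = r^2 mod 47 = 19^2 = 32
  bit 2 = 0: r = r^2 mod 47 = 32^2 = 37
  bit 3 = 0: r = r^2 mod 47 = 37^2 = 6
  bit 4 = 0: r = r^2 mod 47 = 6^2 = 36
  bit 5 = 0: r = r^2 mod 47 = 36^2 = 27
  -> A = 27
B = 19^17 mod 47  (bits of 17 = 10001)
  bit 0 = 1: r = r^2 * 19 mod 47 = 1^2 * 19 = 1*19 = 19
  bit 1 = 0: r = r^2 mod 47 = 19^2 = 32
  bit 2 = 0: r = r^2 mod 47 = 32^2 = 37
  bit 3 = 0: r = r^2 mod 47 = 37^2 = 6
  bit 4 = 1: r = r^2 * 19 mod 47 = 6^2 * 19 = 36*19 = 26
  -> B = 26
s = B^a = 26^32 mod 47  (bits of 32 = 100000)
  bit 0 = 1: r = r^2 * 26 mod 47 = 1^2 * 26 = 1*26 = 26
  bit 1 = 0: r = r^2 mod 47 = 26^2 = 18
  bit 2 = 0: r = r^2 mod 47 = 18^2 = 42
  bit 3 = 0: r = r^2 mod 47 = 42^2 = 25
  bit 4 = 0: r = r^2 mod 47 = 25^2 = 14
  bit 5 = 0: r = r^2 mod 47 = 14^2 = 8
  -> s = B^a = 8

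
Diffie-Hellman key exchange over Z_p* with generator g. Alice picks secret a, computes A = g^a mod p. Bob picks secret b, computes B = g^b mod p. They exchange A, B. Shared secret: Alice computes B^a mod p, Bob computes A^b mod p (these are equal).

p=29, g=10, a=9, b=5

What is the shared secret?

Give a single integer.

A = 10^9 mod 29  (bits of 9 = 1001)
  bit 0 = 1: r = r^2 * 10 mod 29 = 1^2 * 10 = 1*10 = 10
  bit 1 = 0: r = r^2 mod 29 = 10^2 = 13
  bit 2 = 0: r = r^2 mod 29 = 13^2 = 24
  bit 3 = 1: r = r^2 * 10 mod 29 = 24^2 * 10 = 25*10 = 18
  -> A = 18
B = 10^5 mod 29  (bits of 5 = 101)
  bit 0 = 1: r = r^2 * 10 mod 29 = 1^2 * 10 = 1*10 = 10
  bit 1 = 0: r = r^2 mod 29 = 10^2 = 13
  bit 2 = 1: r = r^2 * 10 mod 29 = 13^2 * 10 = 24*10 = 8
  -> B = 8
s = B^a = 8^9 mod 29  (bits of 9 = 1001)
  bit 0 = 1: r = r^2 * 8 mod 29 = 1^2 * 8 = 1*8 = 8
  bit 1 = 0: r = r^2 mod 29 = 8^2 = 6
  bit 2 = 0: r = r^2 mod 29 = 6^2 = 7
  bit 3 = 1: r = r^2 * 8 mod 29 = 7^2 * 8 = 20*8 = 15
  -> s = B^a = 15

Answer: 15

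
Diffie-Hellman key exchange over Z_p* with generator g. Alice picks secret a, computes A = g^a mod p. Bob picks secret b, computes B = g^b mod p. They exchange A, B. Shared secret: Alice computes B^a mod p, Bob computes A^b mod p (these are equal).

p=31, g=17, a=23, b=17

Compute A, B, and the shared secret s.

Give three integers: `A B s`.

Answer: 13 21 17

Derivation:
A = 17^23 mod 31  (bits of 23 = 10111)
  bit 0 = 1: r = r^2 * 17 mod 31 = 1^2 * 17 = 1*17 = 17
  bit 1 = 0: r = r^2 mod 31 = 17^2 = 10
  bit 2 = 1: r = r^2 * 17 mod 31 = 10^2 * 17 = 7*17 = 26
  bit 3 = 1: r = r^2 * 17 mod 31 = 26^2 * 17 = 25*17 = 22
  bit 4 = 1: r = r^2 * 17 mod 31 = 22^2 * 17 = 19*17 = 13
  -> A = 13
B = 17^17 mod 31  (bits of 17 = 10001)
  bit 0 = 1: r = r^2 * 17 mod 31 = 1^2 * 17 = 1*17 = 17
  bit 1 = 0: r = r^2 mod 31 = 17^2 = 10
  bit 2 = 0: r = r^2 mod 31 = 10^2 = 7
  bit 3 = 0: r = r^2 mod 31 = 7^2 = 18
  bit 4 = 1: r = r^2 * 17 mod 31 = 18^2 * 17 = 14*17 = 21
  -> B = 21
s = B^a = 21^23 mod 31  (bits of 23 = 10111)
  bit 0 = 1: r = r^2 * 21 mod 31 = 1^2 * 21 = 1*21 = 21
  bit 1 = 0: r = r^2 mod 31 = 21^2 = 7
  bit 2 = 1: r = r^2 * 21 mod 31 = 7^2 * 21 = 18*21 = 6
  bit 3 = 1: r = r^2 * 21 mod 31 = 6^2 * 21 = 5*21 = 12
  bit 4 = 1: r = r^2 * 21 mod 31 = 12^2 * 21 = 20*21 = 17
  -> s = B^a = 17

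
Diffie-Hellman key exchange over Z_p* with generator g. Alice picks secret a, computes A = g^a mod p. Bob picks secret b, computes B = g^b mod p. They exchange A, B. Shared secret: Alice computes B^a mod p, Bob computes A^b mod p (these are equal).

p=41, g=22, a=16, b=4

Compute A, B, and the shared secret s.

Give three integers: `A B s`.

Answer: 16 23 18

Derivation:
A = 22^16 mod 41  (bits of 16 = 10000)
  bit 0 = 1: r = r^2 * 22 mod 41 = 1^2 * 22 = 1*22 = 22
  bit 1 = 0: r = r^2 mod 41 = 22^2 = 33
  bit 2 = 0: r = r^2 mod 41 = 33^2 = 23
  bit 3 = 0: r = r^2 mod 41 = 23^2 = 37
  bit 4 = 0: r = r^2 mod 41 = 37^2 = 16
  -> A = 16
B = 22^4 mod 41  (bits of 4 = 100)
  bit 0 = 1: r = r^2 * 22 mod 41 = 1^2 * 22 = 1*22 = 22
  bit 1 = 0: r = r^2 mod 41 = 22^2 = 33
  bit 2 = 0: r = r^2 mod 41 = 33^2 = 23
  -> B = 23
s = B^a = 23^16 mod 41  (bits of 16 = 10000)
  bit 0 = 1: r = r^2 * 23 mod 41 = 1^2 * 23 = 1*23 = 23
  bit 1 = 0: r = r^2 mod 41 = 23^2 = 37
  bit 2 = 0: r = r^2 mod 41 = 37^2 = 16
  bit 3 = 0: r = r^2 mod 41 = 16^2 = 10
  bit 4 = 0: r = r^2 mod 41 = 10^2 = 18
  -> s = B^a = 18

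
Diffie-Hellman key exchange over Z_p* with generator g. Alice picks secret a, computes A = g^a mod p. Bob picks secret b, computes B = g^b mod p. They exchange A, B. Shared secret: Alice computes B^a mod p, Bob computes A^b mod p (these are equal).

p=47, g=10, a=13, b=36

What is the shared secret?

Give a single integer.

A = 10^13 mod 47  (bits of 13 = 1101)
  bit 0 = 1: r = r^2 * 10 mod 47 = 1^2 * 10 = 1*10 = 10
  bit 1 = 1: r = r^2 * 10 mod 47 = 10^2 * 10 = 6*10 = 13
  bit 2 = 0: r = r^2 mod 47 = 13^2 = 28
  bit 3 = 1: r = r^2 * 10 mod 47 = 28^2 * 10 = 32*10 = 38
  -> A = 38
B = 10^36 mod 47  (bits of 36 = 100100)
  bit 0 = 1: r = r^2 * 10 mod 47 = 1^2 * 10 = 1*10 = 10
  bit 1 = 0: r = r^2 mod 47 = 10^2 = 6
  bit 2 = 0: r = r^2 mod 47 = 6^2 = 36
  bit 3 = 1: r = r^2 * 10 mod 47 = 36^2 * 10 = 27*10 = 35
  bit 4 = 0: r = r^2 mod 47 = 35^2 = 3
  bit 5 = 0: r = r^2 mod 47 = 3^2 = 9
  -> B = 9
s = B^a = 9^13 mod 47  (bits of 13 = 1101)
  bit 0 = 1: r = r^2 * 9 mod 47 = 1^2 * 9 = 1*9 = 9
  bit 1 = 1: r = r^2 * 9 mod 47 = 9^2 * 9 = 34*9 = 24
  bit 2 = 0: r = r^2 mod 47 = 24^2 = 12
  bit 3 = 1: r = r^2 * 9 mod 47 = 12^2 * 9 = 3*9 = 27
  -> s = B^a = 27

Answer: 27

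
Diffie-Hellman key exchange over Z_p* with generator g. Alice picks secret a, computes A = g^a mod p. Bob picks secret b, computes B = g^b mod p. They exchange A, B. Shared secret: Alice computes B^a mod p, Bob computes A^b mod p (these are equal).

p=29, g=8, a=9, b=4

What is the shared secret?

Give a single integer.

Answer: 20

Derivation:
A = 8^9 mod 29  (bits of 9 = 1001)
  bit 0 = 1: r = r^2 * 8 mod 29 = 1^2 * 8 = 1*8 = 8
  bit 1 = 0: r = r^2 mod 29 = 8^2 = 6
  bit 2 = 0: r = r^2 mod 29 = 6^2 = 7
  bit 3 = 1: r = r^2 * 8 mod 29 = 7^2 * 8 = 20*8 = 15
  -> A = 15
B = 8^4 mod 29  (bits of 4 = 100)
  bit 0 = 1: r = r^2 * 8 mod 29 = 1^2 * 8 = 1*8 = 8
  bit 1 = 0: r = r^2 mod 29 = 8^2 = 6
  bit 2 = 0: r = r^2 mod 29 = 6^2 = 7
  -> B = 7
s = B^a = 7^9 mod 29  (bits of 9 = 1001)
  bit 0 = 1: r = r^2 * 7 mod 29 = 1^2 * 7 = 1*7 = 7
  bit 1 = 0: r = r^2 mod 29 = 7^2 = 20
  bit 2 = 0: r = r^2 mod 29 = 20^2 = 23
  bit 3 = 1: r = r^2 * 7 mod 29 = 23^2 * 7 = 7*7 = 20
  -> s = B^a = 20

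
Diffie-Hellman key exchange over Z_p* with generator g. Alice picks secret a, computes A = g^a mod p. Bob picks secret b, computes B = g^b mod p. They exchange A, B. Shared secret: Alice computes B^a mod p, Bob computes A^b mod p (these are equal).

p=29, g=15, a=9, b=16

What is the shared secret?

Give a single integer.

A = 15^9 mod 29  (bits of 9 = 1001)
  bit 0 = 1: r = r^2 * 15 mod 29 = 1^2 * 15 = 1*15 = 15
  bit 1 = 0: r = r^2 mod 29 = 15^2 = 22
  bit 2 = 0: r = r^2 mod 29 = 22^2 = 20
  bit 3 = 1: r = r^2 * 15 mod 29 = 20^2 * 15 = 23*15 = 26
  -> A = 26
B = 15^16 mod 29  (bits of 16 = 10000)
  bit 0 = 1: r = r^2 * 15 mod 29 = 1^2 * 15 = 1*15 = 15
  bit 1 = 0: r = r^2 mod 29 = 15^2 = 22
  bit 2 = 0: r = r^2 mod 29 = 22^2 = 20
  bit 3 = 0: r = r^2 mod 29 = 20^2 = 23
  bit 4 = 0: r = r^2 mod 29 = 23^2 = 7
  -> B = 7
s = B^a = 7^9 mod 29  (bits of 9 = 1001)
  bit 0 = 1: r = r^2 * 7 mod 29 = 1^2 * 7 = 1*7 = 7
  bit 1 = 0: r = r^2 mod 29 = 7^2 = 20
  bit 2 = 0: r = r^2 mod 29 = 20^2 = 23
  bit 3 = 1: r = r^2 * 7 mod 29 = 23^2 * 7 = 7*7 = 20
  -> s = B^a = 20

Answer: 20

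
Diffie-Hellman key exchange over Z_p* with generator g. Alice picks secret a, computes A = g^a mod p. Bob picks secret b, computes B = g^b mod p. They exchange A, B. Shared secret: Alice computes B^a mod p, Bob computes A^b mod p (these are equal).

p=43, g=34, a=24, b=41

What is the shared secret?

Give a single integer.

Answer: 21

Derivation:
A = 34^24 mod 43  (bits of 24 = 11000)
  bit 0 = 1: r = r^2 * 34 mod 43 = 1^2 * 34 = 1*34 = 34
  bit 1 = 1: r = r^2 * 34 mod 43 = 34^2 * 34 = 38*34 = 2
  bit 2 = 0: r = r^2 mod 43 = 2^2 = 4
  bit 3 = 0: r = r^2 mod 43 = 4^2 = 16
  bit 4 = 0: r = r^2 mod 43 = 16^2 = 41
  -> A = 41
B = 34^41 mod 43  (bits of 41 = 101001)
  bit 0 = 1: r = r^2 * 34 mod 43 = 1^2 * 34 = 1*34 = 34
  bit 1 = 0: r = r^2 mod 43 = 34^2 = 38
  bit 2 = 1: r = r^2 * 34 mod 43 = 38^2 * 34 = 25*34 = 33
  bit 3 = 0: r = r^2 mod 43 = 33^2 = 14
  bit 4 = 0: r = r^2 mod 43 = 14^2 = 24
  bit 5 = 1: r = r^2 * 34 mod 43 = 24^2 * 34 = 17*34 = 19
  -> B = 19
s = B^a = 19^24 mod 43  (bits of 24 = 11000)
  bit 0 = 1: r = r^2 * 19 mod 43 = 1^2 * 19 = 1*19 = 19
  bit 1 = 1: r = r^2 * 19 mod 43 = 19^2 * 19 = 17*19 = 22
  bit 2 = 0: r = r^2 mod 43 = 22^2 = 11
  bit 3 = 0: r = r^2 mod 43 = 11^2 = 35
  bit 4 = 0: r = r^2 mod 43 = 35^2 = 21
  -> s = B^a = 21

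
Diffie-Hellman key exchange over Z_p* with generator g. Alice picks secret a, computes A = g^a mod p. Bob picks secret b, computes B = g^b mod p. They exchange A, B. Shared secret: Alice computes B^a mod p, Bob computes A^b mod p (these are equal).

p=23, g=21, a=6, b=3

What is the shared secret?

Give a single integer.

Answer: 13

Derivation:
A = 21^6 mod 23  (bits of 6 = 110)
  bit 0 = 1: r = r^2 * 21 mod 23 = 1^2 * 21 = 1*21 = 21
  bit 1 = 1: r = r^2 * 21 mod 23 = 21^2 * 21 = 4*21 = 15
  bit 2 = 0: r = r^2 mod 23 = 15^2 = 18
  -> A = 18
B = 21^3 mod 23  (bits of 3 = 11)
  bit 0 = 1: r = r^2 * 21 mod 23 = 1^2 * 21 = 1*21 = 21
  bit 1 = 1: r = r^2 * 21 mod 23 = 21^2 * 21 = 4*21 = 15
  -> B = 15
s = B^a = 15^6 mod 23  (bits of 6 = 110)
  bit 0 = 1: r = r^2 * 15 mod 23 = 1^2 * 15 = 1*15 = 15
  bit 1 = 1: r = r^2 * 15 mod 23 = 15^2 * 15 = 18*15 = 17
  bit 2 = 0: r = r^2 mod 23 = 17^2 = 13
  -> s = B^a = 13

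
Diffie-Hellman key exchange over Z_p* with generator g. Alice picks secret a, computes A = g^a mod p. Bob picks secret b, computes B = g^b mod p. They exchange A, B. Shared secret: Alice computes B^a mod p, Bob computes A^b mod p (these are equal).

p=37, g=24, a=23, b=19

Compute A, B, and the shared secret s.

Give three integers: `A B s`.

A = 24^23 mod 37  (bits of 23 = 10111)
  bit 0 = 1: r = r^2 * 24 mod 37 = 1^2 * 24 = 1*24 = 24
  bit 1 = 0: r = r^2 mod 37 = 24^2 = 21
  bit 2 = 1: r = r^2 * 24 mod 37 = 21^2 * 24 = 34*24 = 2
  bit 3 = 1: r = r^2 * 24 mod 37 = 2^2 * 24 = 4*24 = 22
  bit 4 = 1: r = r^2 * 24 mod 37 = 22^2 * 24 = 3*24 = 35
  -> A = 35
B = 24^19 mod 37  (bits of 19 = 10011)
  bit 0 = 1: r = r^2 * 24 mod 37 = 1^2 * 24 = 1*24 = 24
  bit 1 = 0: r = r^2 mod 37 = 24^2 = 21
  bit 2 = 0: r = r^2 mod 37 = 21^2 = 34
  bit 3 = 1: r = r^2 * 24 mod 37 = 34^2 * 24 = 9*24 = 31
  bit 4 = 1: r = r^2 * 24 mod 37 = 31^2 * 24 = 36*24 = 13
  -> B = 13
s = B^a = 13^23 mod 37  (bits of 23 = 10111)
  bit 0 = 1: r = r^2 * 13 mod 37 = 1^2 * 13 = 1*13 = 13
  bit 1 = 0: r = r^2 mod 37 = 13^2 = 21
  bit 2 = 1: r = r^2 * 13 mod 37 = 21^2 * 13 = 34*13 = 35
  bit 3 = 1: r = r^2 * 13 mod 37 = 35^2 * 13 = 4*13 = 15
  bit 4 = 1: r = r^2 * 13 mod 37 = 15^2 * 13 = 3*13 = 2
  -> s = B^a = 2

Answer: 35 13 2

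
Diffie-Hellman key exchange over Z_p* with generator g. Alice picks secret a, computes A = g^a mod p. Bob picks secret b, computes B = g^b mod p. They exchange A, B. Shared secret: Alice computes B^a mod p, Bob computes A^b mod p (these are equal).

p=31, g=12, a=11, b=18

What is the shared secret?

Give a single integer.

Answer: 8

Derivation:
A = 12^11 mod 31  (bits of 11 = 1011)
  bit 0 = 1: r = r^2 * 12 mod 31 = 1^2 * 12 = 1*12 = 12
  bit 1 = 0: r = r^2 mod 31 = 12^2 = 20
  bit 2 = 1: r = r^2 * 12 mod 31 = 20^2 * 12 = 28*12 = 26
  bit 3 = 1: r = r^2 * 12 mod 31 = 26^2 * 12 = 25*12 = 21
  -> A = 21
B = 12^18 mod 31  (bits of 18 = 10010)
  bit 0 = 1: r = r^2 * 12 mod 31 = 1^2 * 12 = 1*12 = 12
  bit 1 = 0: r = r^2 mod 31 = 12^2 = 20
  bit 2 = 0: r = r^2 mod 31 = 20^2 = 28
  bit 3 = 1: r = r^2 * 12 mod 31 = 28^2 * 12 = 9*12 = 15
  bit 4 = 0: r = r^2 mod 31 = 15^2 = 8
  -> B = 8
s = B^a = 8^11 mod 31  (bits of 11 = 1011)
  bit 0 = 1: r = r^2 * 8 mod 31 = 1^2 * 8 = 1*8 = 8
  bit 1 = 0: r = r^2 mod 31 = 8^2 = 2
  bit 2 = 1: r = r^2 * 8 mod 31 = 2^2 * 8 = 4*8 = 1
  bit 3 = 1: r = r^2 * 8 mod 31 = 1^2 * 8 = 1*8 = 8
  -> s = B^a = 8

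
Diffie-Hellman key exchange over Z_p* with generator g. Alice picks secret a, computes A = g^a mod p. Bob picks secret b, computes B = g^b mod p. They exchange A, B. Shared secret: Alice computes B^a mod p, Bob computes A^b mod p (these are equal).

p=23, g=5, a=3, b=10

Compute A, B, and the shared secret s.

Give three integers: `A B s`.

A = 5^3 mod 23  (bits of 3 = 11)
  bit 0 = 1: r = r^2 * 5 mod 23 = 1^2 * 5 = 1*5 = 5
  bit 1 = 1: r = r^2 * 5 mod 23 = 5^2 * 5 = 2*5 = 10
  -> A = 10
B = 5^10 mod 23  (bits of 10 = 1010)
  bit 0 = 1: r = r^2 * 5 mod 23 = 1^2 * 5 = 1*5 = 5
  bit 1 = 0: r = r^2 mod 23 = 5^2 = 2
  bit 2 = 1: r = r^2 * 5 mod 23 = 2^2 * 5 = 4*5 = 20
  bit 3 = 0: r = r^2 mod 23 = 20^2 = 9
  -> B = 9
s = B^a = 9^3 mod 23  (bits of 3 = 11)
  bit 0 = 1: r = r^2 * 9 mod 23 = 1^2 * 9 = 1*9 = 9
  bit 1 = 1: r = r^2 * 9 mod 23 = 9^2 * 9 = 12*9 = 16
  -> s = B^a = 16

Answer: 10 9 16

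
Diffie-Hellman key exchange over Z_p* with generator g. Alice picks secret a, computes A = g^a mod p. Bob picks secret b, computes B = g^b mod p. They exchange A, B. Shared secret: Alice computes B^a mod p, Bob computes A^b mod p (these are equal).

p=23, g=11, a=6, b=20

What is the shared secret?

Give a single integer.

A = 11^6 mod 23  (bits of 6 = 110)
  bit 0 = 1: r = r^2 * 11 mod 23 = 1^2 * 11 = 1*11 = 11
  bit 1 = 1: r = r^2 * 11 mod 23 = 11^2 * 11 = 6*11 = 20
  bit 2 = 0: r = r^2 mod 23 = 20^2 = 9
  -> A = 9
B = 11^20 mod 23  (bits of 20 = 10100)
  bit 0 = 1: r = r^2 * 11 mod 23 = 1^2 * 11 = 1*11 = 11
  bit 1 = 0: r = r^2 mod 23 = 11^2 = 6
  bit 2 = 1: r = r^2 * 11 mod 23 = 6^2 * 11 = 13*11 = 5
  bit 3 = 0: r = r^2 mod 23 = 5^2 = 2
  bit 4 = 0: r = r^2 mod 23 = 2^2 = 4
  -> B = 4
s = B^a = 4^6 mod 23  (bits of 6 = 110)
  bit 0 = 1: r = r^2 * 4 mod 23 = 1^2 * 4 = 1*4 = 4
  bit 1 = 1: r = r^2 * 4 mod 23 = 4^2 * 4 = 16*4 = 18
  bit 2 = 0: r = r^2 mod 23 = 18^2 = 2
  -> s = B^a = 2

Answer: 2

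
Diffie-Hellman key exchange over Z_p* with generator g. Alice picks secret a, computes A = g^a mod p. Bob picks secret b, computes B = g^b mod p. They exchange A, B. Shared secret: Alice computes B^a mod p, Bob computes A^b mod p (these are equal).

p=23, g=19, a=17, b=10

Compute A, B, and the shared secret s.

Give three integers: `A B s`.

Answer: 21 6 12

Derivation:
A = 19^17 mod 23  (bits of 17 = 10001)
  bit 0 = 1: r = r^2 * 19 mod 23 = 1^2 * 19 = 1*19 = 19
  bit 1 = 0: r = r^2 mod 23 = 19^2 = 16
  bit 2 = 0: r = r^2 mod 23 = 16^2 = 3
  bit 3 = 0: r = r^2 mod 23 = 3^2 = 9
  bit 4 = 1: r = r^2 * 19 mod 23 = 9^2 * 19 = 12*19 = 21
  -> A = 21
B = 19^10 mod 23  (bits of 10 = 1010)
  bit 0 = 1: r = r^2 * 19 mod 23 = 1^2 * 19 = 1*19 = 19
  bit 1 = 0: r = r^2 mod 23 = 19^2 = 16
  bit 2 = 1: r = r^2 * 19 mod 23 = 16^2 * 19 = 3*19 = 11
  bit 3 = 0: r = r^2 mod 23 = 11^2 = 6
  -> B = 6
s = B^a = 6^17 mod 23  (bits of 17 = 10001)
  bit 0 = 1: r = r^2 * 6 mod 23 = 1^2 * 6 = 1*6 = 6
  bit 1 = 0: r = r^2 mod 23 = 6^2 = 13
  bit 2 = 0: r = r^2 mod 23 = 13^2 = 8
  bit 3 = 0: r = r^2 mod 23 = 8^2 = 18
  bit 4 = 1: r = r^2 * 6 mod 23 = 18^2 * 6 = 2*6 = 12
  -> s = B^a = 12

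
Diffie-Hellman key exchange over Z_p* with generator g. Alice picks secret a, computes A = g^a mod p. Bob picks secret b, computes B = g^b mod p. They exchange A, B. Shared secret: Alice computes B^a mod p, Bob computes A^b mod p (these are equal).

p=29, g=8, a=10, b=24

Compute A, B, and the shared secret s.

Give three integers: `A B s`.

A = 8^10 mod 29  (bits of 10 = 1010)
  bit 0 = 1: r = r^2 * 8 mod 29 = 1^2 * 8 = 1*8 = 8
  bit 1 = 0: r = r^2 mod 29 = 8^2 = 6
  bit 2 = 1: r = r^2 * 8 mod 29 = 6^2 * 8 = 7*8 = 27
  bit 3 = 0: r = r^2 mod 29 = 27^2 = 4
  -> A = 4
B = 8^24 mod 29  (bits of 24 = 11000)
  bit 0 = 1: r = r^2 * 8 mod 29 = 1^2 * 8 = 1*8 = 8
  bit 1 = 1: r = r^2 * 8 mod 29 = 8^2 * 8 = 6*8 = 19
  bit 2 = 0: r = r^2 mod 29 = 19^2 = 13
  bit 3 = 0: r = r^2 mod 29 = 13^2 = 24
  bit 4 = 0: r = r^2 mod 29 = 24^2 = 25
  -> B = 25
s = B^a = 25^10 mod 29  (bits of 10 = 1010)
  bit 0 = 1: r = r^2 * 25 mod 29 = 1^2 * 25 = 1*25 = 25
  bit 1 = 0: r = r^2 mod 29 = 25^2 = 16
  bit 2 = 1: r = r^2 * 25 mod 29 = 16^2 * 25 = 24*25 = 20
  bit 3 = 0: r = r^2 mod 29 = 20^2 = 23
  -> s = B^a = 23

Answer: 4 25 23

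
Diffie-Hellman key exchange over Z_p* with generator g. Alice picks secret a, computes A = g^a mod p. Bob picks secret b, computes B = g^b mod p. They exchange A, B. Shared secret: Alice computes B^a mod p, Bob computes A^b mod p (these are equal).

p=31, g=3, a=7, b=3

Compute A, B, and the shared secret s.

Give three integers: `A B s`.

Answer: 17 27 15

Derivation:
A = 3^7 mod 31  (bits of 7 = 111)
  bit 0 = 1: r = r^2 * 3 mod 31 = 1^2 * 3 = 1*3 = 3
  bit 1 = 1: r = r^2 * 3 mod 31 = 3^2 * 3 = 9*3 = 27
  bit 2 = 1: r = r^2 * 3 mod 31 = 27^2 * 3 = 16*3 = 17
  -> A = 17
B = 3^3 mod 31  (bits of 3 = 11)
  bit 0 = 1: r = r^2 * 3 mod 31 = 1^2 * 3 = 1*3 = 3
  bit 1 = 1: r = r^2 * 3 mod 31 = 3^2 * 3 = 9*3 = 27
  -> B = 27
s = B^a = 27^7 mod 31  (bits of 7 = 111)
  bit 0 = 1: r = r^2 * 27 mod 31 = 1^2 * 27 = 1*27 = 27
  bit 1 = 1: r = r^2 * 27 mod 31 = 27^2 * 27 = 16*27 = 29
  bit 2 = 1: r = r^2 * 27 mod 31 = 29^2 * 27 = 4*27 = 15
  -> s = B^a = 15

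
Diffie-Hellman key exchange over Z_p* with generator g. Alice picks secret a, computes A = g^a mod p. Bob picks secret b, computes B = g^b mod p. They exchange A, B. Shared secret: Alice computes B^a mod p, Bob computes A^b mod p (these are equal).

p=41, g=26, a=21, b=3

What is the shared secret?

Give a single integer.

Answer: 13

Derivation:
A = 26^21 mod 41  (bits of 21 = 10101)
  bit 0 = 1: r = r^2 * 26 mod 41 = 1^2 * 26 = 1*26 = 26
  bit 1 = 0: r = r^2 mod 41 = 26^2 = 20
  bit 2 = 1: r = r^2 * 26 mod 41 = 20^2 * 26 = 31*26 = 27
  bit 3 = 0: r = r^2 mod 41 = 27^2 = 32
  bit 4 = 1: r = r^2 * 26 mod 41 = 32^2 * 26 = 40*26 = 15
  -> A = 15
B = 26^3 mod 41  (bits of 3 = 11)
  bit 0 = 1: r = r^2 * 26 mod 41 = 1^2 * 26 = 1*26 = 26
  bit 1 = 1: r = r^2 * 26 mod 41 = 26^2 * 26 = 20*26 = 28
  -> B = 28
s = B^a = 28^21 mod 41  (bits of 21 = 10101)
  bit 0 = 1: r = r^2 * 28 mod 41 = 1^2 * 28 = 1*28 = 28
  bit 1 = 0: r = r^2 mod 41 = 28^2 = 5
  bit 2 = 1: r = r^2 * 28 mod 41 = 5^2 * 28 = 25*28 = 3
  bit 3 = 0: r = r^2 mod 41 = 3^2 = 9
  bit 4 = 1: r = r^2 * 28 mod 41 = 9^2 * 28 = 40*28 = 13
  -> s = B^a = 13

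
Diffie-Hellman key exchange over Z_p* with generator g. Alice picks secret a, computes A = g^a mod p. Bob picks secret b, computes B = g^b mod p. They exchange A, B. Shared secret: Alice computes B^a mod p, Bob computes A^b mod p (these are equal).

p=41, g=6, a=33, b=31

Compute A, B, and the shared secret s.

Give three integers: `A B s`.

Answer: 17 13 30

Derivation:
A = 6^33 mod 41  (bits of 33 = 100001)
  bit 0 = 1: r = r^2 * 6 mod 41 = 1^2 * 6 = 1*6 = 6
  bit 1 = 0: r = r^2 mod 41 = 6^2 = 36
  bit 2 = 0: r = r^2 mod 41 = 36^2 = 25
  bit 3 = 0: r = r^2 mod 41 = 25^2 = 10
  bit 4 = 0: r = r^2 mod 41 = 10^2 = 18
  bit 5 = 1: r = r^2 * 6 mod 41 = 18^2 * 6 = 37*6 = 17
  -> A = 17
B = 6^31 mod 41  (bits of 31 = 11111)
  bit 0 = 1: r = r^2 * 6 mod 41 = 1^2 * 6 = 1*6 = 6
  bit 1 = 1: r = r^2 * 6 mod 41 = 6^2 * 6 = 36*6 = 11
  bit 2 = 1: r = r^2 * 6 mod 41 = 11^2 * 6 = 39*6 = 29
  bit 3 = 1: r = r^2 * 6 mod 41 = 29^2 * 6 = 21*6 = 3
  bit 4 = 1: r = r^2 * 6 mod 41 = 3^2 * 6 = 9*6 = 13
  -> B = 13
s = B^a = 13^33 mod 41  (bits of 33 = 100001)
  bit 0 = 1: r = r^2 * 13 mod 41 = 1^2 * 13 = 1*13 = 13
  bit 1 = 0: r = r^2 mod 41 = 13^2 = 5
  bit 2 = 0: r = r^2 mod 41 = 5^2 = 25
  bit 3 = 0: r = r^2 mod 41 = 25^2 = 10
  bit 4 = 0: r = r^2 mod 41 = 10^2 = 18
  bit 5 = 1: r = r^2 * 13 mod 41 = 18^2 * 13 = 37*13 = 30
  -> s = B^a = 30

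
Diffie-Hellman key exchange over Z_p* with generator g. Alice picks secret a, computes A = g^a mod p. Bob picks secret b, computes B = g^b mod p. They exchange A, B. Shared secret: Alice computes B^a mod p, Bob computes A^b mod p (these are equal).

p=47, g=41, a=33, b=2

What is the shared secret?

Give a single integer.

A = 41^33 mod 47  (bits of 33 = 100001)
  bit 0 = 1: r = r^2 * 41 mod 47 = 1^2 * 41 = 1*41 = 41
  bit 1 = 0: r = r^2 mod 47 = 41^2 = 36
  bit 2 = 0: r = r^2 mod 47 = 36^2 = 27
  bit 3 = 0: r = r^2 mod 47 = 27^2 = 24
  bit 4 = 0: r = r^2 mod 47 = 24^2 = 12
  bit 5 = 1: r = r^2 * 41 mod 47 = 12^2 * 41 = 3*41 = 29
  -> A = 29
B = 41^2 mod 47  (bits of 2 = 10)
  bit 0 = 1: r = r^2 * 41 mod 47 = 1^2 * 41 = 1*41 = 41
  bit 1 = 0: r = r^2 mod 47 = 41^2 = 36
  -> B = 36
s = B^a = 36^33 mod 47  (bits of 33 = 100001)
  bit 0 = 1: r = r^2 * 36 mod 47 = 1^2 * 36 = 1*36 = 36
  bit 1 = 0: r = r^2 mod 47 = 36^2 = 27
  bit 2 = 0: r = r^2 mod 47 = 27^2 = 24
  bit 3 = 0: r = r^2 mod 47 = 24^2 = 12
  bit 4 = 0: r = r^2 mod 47 = 12^2 = 3
  bit 5 = 1: r = r^2 * 36 mod 47 = 3^2 * 36 = 9*36 = 42
  -> s = B^a = 42

Answer: 42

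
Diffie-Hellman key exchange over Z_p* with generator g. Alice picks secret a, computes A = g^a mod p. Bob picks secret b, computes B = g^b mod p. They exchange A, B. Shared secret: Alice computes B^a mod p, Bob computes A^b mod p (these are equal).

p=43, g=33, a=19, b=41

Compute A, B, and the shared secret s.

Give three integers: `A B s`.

A = 33^19 mod 43  (bits of 19 = 10011)
  bit 0 = 1: r = r^2 * 33 mod 43 = 1^2 * 33 = 1*33 = 33
  bit 1 = 0: r = r^2 mod 43 = 33^2 = 14
  bit 2 = 0: r = r^2 mod 43 = 14^2 = 24
  bit 3 = 1: r = r^2 * 33 mod 43 = 24^2 * 33 = 17*33 = 2
  bit 4 = 1: r = r^2 * 33 mod 43 = 2^2 * 33 = 4*33 = 3
  -> A = 3
B = 33^41 mod 43  (bits of 41 = 101001)
  bit 0 = 1: r = r^2 * 33 mod 43 = 1^2 * 33 = 1*33 = 33
  bit 1 = 0: r = r^2 mod 43 = 33^2 = 14
  bit 2 = 1: r = r^2 * 33 mod 43 = 14^2 * 33 = 24*33 = 18
  bit 3 = 0: r = r^2 mod 43 = 18^2 = 23
  bit 4 = 0: r = r^2 mod 43 = 23^2 = 13
  bit 5 = 1: r = r^2 * 33 mod 43 = 13^2 * 33 = 40*33 = 30
  -> B = 30
s = B^a = 30^19 mod 43  (bits of 19 = 10011)
  bit 0 = 1: r = r^2 * 30 mod 43 = 1^2 * 30 = 1*30 = 30
  bit 1 = 0: r = r^2 mod 43 = 30^2 = 40
  bit 2 = 0: r = r^2 mod 43 = 40^2 = 9
  bit 3 = 1: r = r^2 * 30 mod 43 = 9^2 * 30 = 38*30 = 22
  bit 4 = 1: r = r^2 * 30 mod 43 = 22^2 * 30 = 11*30 = 29
  -> s = B^a = 29

Answer: 3 30 29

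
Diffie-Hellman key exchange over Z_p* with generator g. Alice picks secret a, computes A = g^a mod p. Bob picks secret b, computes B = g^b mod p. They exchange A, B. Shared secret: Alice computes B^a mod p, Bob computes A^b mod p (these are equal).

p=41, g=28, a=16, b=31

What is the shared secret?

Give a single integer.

Answer: 18

Derivation:
A = 28^16 mod 41  (bits of 16 = 10000)
  bit 0 = 1: r = r^2 * 28 mod 41 = 1^2 * 28 = 1*28 = 28
  bit 1 = 0: r = r^2 mod 41 = 28^2 = 5
  bit 2 = 0: r = r^2 mod 41 = 5^2 = 25
  bit 3 = 0: r = r^2 mod 41 = 25^2 = 10
  bit 4 = 0: r = r^2 mod 41 = 10^2 = 18
  -> A = 18
B = 28^31 mod 41  (bits of 31 = 11111)
  bit 0 = 1: r = r^2 * 28 mod 41 = 1^2 * 28 = 1*28 = 28
  bit 1 = 1: r = r^2 * 28 mod 41 = 28^2 * 28 = 5*28 = 17
  bit 2 = 1: r = r^2 * 28 mod 41 = 17^2 * 28 = 2*28 = 15
  bit 3 = 1: r = r^2 * 28 mod 41 = 15^2 * 28 = 20*28 = 27
  bit 4 = 1: r = r^2 * 28 mod 41 = 27^2 * 28 = 32*28 = 35
  -> B = 35
s = B^a = 35^16 mod 41  (bits of 16 = 10000)
  bit 0 = 1: r = r^2 * 35 mod 41 = 1^2 * 35 = 1*35 = 35
  bit 1 = 0: r = r^2 mod 41 = 35^2 = 36
  bit 2 = 0: r = r^2 mod 41 = 36^2 = 25
  bit 3 = 0: r = r^2 mod 41 = 25^2 = 10
  bit 4 = 0: r = r^2 mod 41 = 10^2 = 18
  -> s = B^a = 18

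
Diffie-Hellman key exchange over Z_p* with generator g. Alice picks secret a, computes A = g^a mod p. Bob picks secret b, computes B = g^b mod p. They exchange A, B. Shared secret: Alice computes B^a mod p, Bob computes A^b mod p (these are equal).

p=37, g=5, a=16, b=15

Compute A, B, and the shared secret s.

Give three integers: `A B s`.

Answer: 34 29 26

Derivation:
A = 5^16 mod 37  (bits of 16 = 10000)
  bit 0 = 1: r = r^2 * 5 mod 37 = 1^2 * 5 = 1*5 = 5
  bit 1 = 0: r = r^2 mod 37 = 5^2 = 25
  bit 2 = 0: r = r^2 mod 37 = 25^2 = 33
  bit 3 = 0: r = r^2 mod 37 = 33^2 = 16
  bit 4 = 0: r = r^2 mod 37 = 16^2 = 34
  -> A = 34
B = 5^15 mod 37  (bits of 15 = 1111)
  bit 0 = 1: r = r^2 * 5 mod 37 = 1^2 * 5 = 1*5 = 5
  bit 1 = 1: r = r^2 * 5 mod 37 = 5^2 * 5 = 25*5 = 14
  bit 2 = 1: r = r^2 * 5 mod 37 = 14^2 * 5 = 11*5 = 18
  bit 3 = 1: r = r^2 * 5 mod 37 = 18^2 * 5 = 28*5 = 29
  -> B = 29
s = B^a = 29^16 mod 37  (bits of 16 = 10000)
  bit 0 = 1: r = r^2 * 29 mod 37 = 1^2 * 29 = 1*29 = 29
  bit 1 = 0: r = r^2 mod 37 = 29^2 = 27
  bit 2 = 0: r = r^2 mod 37 = 27^2 = 26
  bit 3 = 0: r = r^2 mod 37 = 26^2 = 10
  bit 4 = 0: r = r^2 mod 37 = 10^2 = 26
  -> s = B^a = 26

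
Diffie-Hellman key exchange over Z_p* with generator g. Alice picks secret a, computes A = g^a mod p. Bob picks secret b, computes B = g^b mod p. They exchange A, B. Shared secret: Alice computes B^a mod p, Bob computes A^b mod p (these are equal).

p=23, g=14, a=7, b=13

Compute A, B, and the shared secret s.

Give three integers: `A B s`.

Answer: 19 11 7

Derivation:
A = 14^7 mod 23  (bits of 7 = 111)
  bit 0 = 1: r = r^2 * 14 mod 23 = 1^2 * 14 = 1*14 = 14
  bit 1 = 1: r = r^2 * 14 mod 23 = 14^2 * 14 = 12*14 = 7
  bit 2 = 1: r = r^2 * 14 mod 23 = 7^2 * 14 = 3*14 = 19
  -> A = 19
B = 14^13 mod 23  (bits of 13 = 1101)
  bit 0 = 1: r = r^2 * 14 mod 23 = 1^2 * 14 = 1*14 = 14
  bit 1 = 1: r = r^2 * 14 mod 23 = 14^2 * 14 = 12*14 = 7
  bit 2 = 0: r = r^2 mod 23 = 7^2 = 3
  bit 3 = 1: r = r^2 * 14 mod 23 = 3^2 * 14 = 9*14 = 11
  -> B = 11
s = B^a = 11^7 mod 23  (bits of 7 = 111)
  bit 0 = 1: r = r^2 * 11 mod 23 = 1^2 * 11 = 1*11 = 11
  bit 1 = 1: r = r^2 * 11 mod 23 = 11^2 * 11 = 6*11 = 20
  bit 2 = 1: r = r^2 * 11 mod 23 = 20^2 * 11 = 9*11 = 7
  -> s = B^a = 7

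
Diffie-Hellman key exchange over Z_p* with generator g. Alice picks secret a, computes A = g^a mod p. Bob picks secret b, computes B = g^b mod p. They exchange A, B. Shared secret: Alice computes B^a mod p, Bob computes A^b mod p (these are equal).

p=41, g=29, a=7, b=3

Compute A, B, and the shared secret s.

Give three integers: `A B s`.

Answer: 19 35 12

Derivation:
A = 29^7 mod 41  (bits of 7 = 111)
  bit 0 = 1: r = r^2 * 29 mod 41 = 1^2 * 29 = 1*29 = 29
  bit 1 = 1: r = r^2 * 29 mod 41 = 29^2 * 29 = 21*29 = 35
  bit 2 = 1: r = r^2 * 29 mod 41 = 35^2 * 29 = 36*29 = 19
  -> A = 19
B = 29^3 mod 41  (bits of 3 = 11)
  bit 0 = 1: r = r^2 * 29 mod 41 = 1^2 * 29 = 1*29 = 29
  bit 1 = 1: r = r^2 * 29 mod 41 = 29^2 * 29 = 21*29 = 35
  -> B = 35
s = B^a = 35^7 mod 41  (bits of 7 = 111)
  bit 0 = 1: r = r^2 * 35 mod 41 = 1^2 * 35 = 1*35 = 35
  bit 1 = 1: r = r^2 * 35 mod 41 = 35^2 * 35 = 36*35 = 30
  bit 2 = 1: r = r^2 * 35 mod 41 = 30^2 * 35 = 39*35 = 12
  -> s = B^a = 12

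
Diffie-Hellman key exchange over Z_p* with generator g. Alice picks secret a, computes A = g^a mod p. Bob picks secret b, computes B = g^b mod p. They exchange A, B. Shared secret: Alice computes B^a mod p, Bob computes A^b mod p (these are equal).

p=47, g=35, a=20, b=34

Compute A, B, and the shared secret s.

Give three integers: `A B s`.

Answer: 17 2 6

Derivation:
A = 35^20 mod 47  (bits of 20 = 10100)
  bit 0 = 1: r = r^2 * 35 mod 47 = 1^2 * 35 = 1*35 = 35
  bit 1 = 0: r = r^2 mod 47 = 35^2 = 3
  bit 2 = 1: r = r^2 * 35 mod 47 = 3^2 * 35 = 9*35 = 33
  bit 3 = 0: r = r^2 mod 47 = 33^2 = 8
  bit 4 = 0: r = r^2 mod 47 = 8^2 = 17
  -> A = 17
B = 35^34 mod 47  (bits of 34 = 100010)
  bit 0 = 1: r = r^2 * 35 mod 47 = 1^2 * 35 = 1*35 = 35
  bit 1 = 0: r = r^2 mod 47 = 35^2 = 3
  bit 2 = 0: r = r^2 mod 47 = 3^2 = 9
  bit 3 = 0: r = r^2 mod 47 = 9^2 = 34
  bit 4 = 1: r = r^2 * 35 mod 47 = 34^2 * 35 = 28*35 = 40
  bit 5 = 0: r = r^2 mod 47 = 40^2 = 2
  -> B = 2
s = B^a = 2^20 mod 47  (bits of 20 = 10100)
  bit 0 = 1: r = r^2 * 2 mod 47 = 1^2 * 2 = 1*2 = 2
  bit 1 = 0: r = r^2 mod 47 = 2^2 = 4
  bit 2 = 1: r = r^2 * 2 mod 47 = 4^2 * 2 = 16*2 = 32
  bit 3 = 0: r = r^2 mod 47 = 32^2 = 37
  bit 4 = 0: r = r^2 mod 47 = 37^2 = 6
  -> s = B^a = 6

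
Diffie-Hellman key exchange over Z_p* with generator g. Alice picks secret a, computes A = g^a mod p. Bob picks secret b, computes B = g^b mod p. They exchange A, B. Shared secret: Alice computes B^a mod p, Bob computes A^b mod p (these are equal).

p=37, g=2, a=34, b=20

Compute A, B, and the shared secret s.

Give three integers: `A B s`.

A = 2^34 mod 37  (bits of 34 = 100010)
  bit 0 = 1: r = r^2 * 2 mod 37 = 1^2 * 2 = 1*2 = 2
  bit 1 = 0: r = r^2 mod 37 = 2^2 = 4
  bit 2 = 0: r = r^2 mod 37 = 4^2 = 16
  bit 3 = 0: r = r^2 mod 37 = 16^2 = 34
  bit 4 = 1: r = r^2 * 2 mod 37 = 34^2 * 2 = 9*2 = 18
  bit 5 = 0: r = r^2 mod 37 = 18^2 = 28
  -> A = 28
B = 2^20 mod 37  (bits of 20 = 10100)
  bit 0 = 1: r = r^2 * 2 mod 37 = 1^2 * 2 = 1*2 = 2
  bit 1 = 0: r = r^2 mod 37 = 2^2 = 4
  bit 2 = 1: r = r^2 * 2 mod 37 = 4^2 * 2 = 16*2 = 32
  bit 3 = 0: r = r^2 mod 37 = 32^2 = 25
  bit 4 = 0: r = r^2 mod 37 = 25^2 = 33
  -> B = 33
s = B^a = 33^34 mod 37  (bits of 34 = 100010)
  bit 0 = 1: r = r^2 * 33 mod 37 = 1^2 * 33 = 1*33 = 33
  bit 1 = 0: r = r^2 mod 37 = 33^2 = 16
  bit 2 = 0: r = r^2 mod 37 = 16^2 = 34
  bit 3 = 0: r = r^2 mod 37 = 34^2 = 9
  bit 4 = 1: r = r^2 * 33 mod 37 = 9^2 * 33 = 7*33 = 9
  bit 5 = 0: r = r^2 mod 37 = 9^2 = 7
  -> s = B^a = 7

Answer: 28 33 7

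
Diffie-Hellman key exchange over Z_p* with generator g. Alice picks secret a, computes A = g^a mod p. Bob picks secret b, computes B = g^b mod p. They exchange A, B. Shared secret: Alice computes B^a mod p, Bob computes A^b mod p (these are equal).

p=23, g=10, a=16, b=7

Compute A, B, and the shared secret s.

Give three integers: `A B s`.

Answer: 4 14 8

Derivation:
A = 10^16 mod 23  (bits of 16 = 10000)
  bit 0 = 1: r = r^2 * 10 mod 23 = 1^2 * 10 = 1*10 = 10
  bit 1 = 0: r = r^2 mod 23 = 10^2 = 8
  bit 2 = 0: r = r^2 mod 23 = 8^2 = 18
  bit 3 = 0: r = r^2 mod 23 = 18^2 = 2
  bit 4 = 0: r = r^2 mod 23 = 2^2 = 4
  -> A = 4
B = 10^7 mod 23  (bits of 7 = 111)
  bit 0 = 1: r = r^2 * 10 mod 23 = 1^2 * 10 = 1*10 = 10
  bit 1 = 1: r = r^2 * 10 mod 23 = 10^2 * 10 = 8*10 = 11
  bit 2 = 1: r = r^2 * 10 mod 23 = 11^2 * 10 = 6*10 = 14
  -> B = 14
s = B^a = 14^16 mod 23  (bits of 16 = 10000)
  bit 0 = 1: r = r^2 * 14 mod 23 = 1^2 * 14 = 1*14 = 14
  bit 1 = 0: r = r^2 mod 23 = 14^2 = 12
  bit 2 = 0: r = r^2 mod 23 = 12^2 = 6
  bit 3 = 0: r = r^2 mod 23 = 6^2 = 13
  bit 4 = 0: r = r^2 mod 23 = 13^2 = 8
  -> s = B^a = 8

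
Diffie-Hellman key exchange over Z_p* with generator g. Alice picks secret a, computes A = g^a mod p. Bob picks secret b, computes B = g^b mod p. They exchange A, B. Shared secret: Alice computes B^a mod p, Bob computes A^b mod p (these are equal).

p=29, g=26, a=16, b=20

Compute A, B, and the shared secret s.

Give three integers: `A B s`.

Answer: 20 25 16

Derivation:
A = 26^16 mod 29  (bits of 16 = 10000)
  bit 0 = 1: r = r^2 * 26 mod 29 = 1^2 * 26 = 1*26 = 26
  bit 1 = 0: r = r^2 mod 29 = 26^2 = 9
  bit 2 = 0: r = r^2 mod 29 = 9^2 = 23
  bit 3 = 0: r = r^2 mod 29 = 23^2 = 7
  bit 4 = 0: r = r^2 mod 29 = 7^2 = 20
  -> A = 20
B = 26^20 mod 29  (bits of 20 = 10100)
  bit 0 = 1: r = r^2 * 26 mod 29 = 1^2 * 26 = 1*26 = 26
  bit 1 = 0: r = r^2 mod 29 = 26^2 = 9
  bit 2 = 1: r = r^2 * 26 mod 29 = 9^2 * 26 = 23*26 = 18
  bit 3 = 0: r = r^2 mod 29 = 18^2 = 5
  bit 4 = 0: r = r^2 mod 29 = 5^2 = 25
  -> B = 25
s = B^a = 25^16 mod 29  (bits of 16 = 10000)
  bit 0 = 1: r = r^2 * 25 mod 29 = 1^2 * 25 = 1*25 = 25
  bit 1 = 0: r = r^2 mod 29 = 25^2 = 16
  bit 2 = 0: r = r^2 mod 29 = 16^2 = 24
  bit 3 = 0: r = r^2 mod 29 = 24^2 = 25
  bit 4 = 0: r = r^2 mod 29 = 25^2 = 16
  -> s = B^a = 16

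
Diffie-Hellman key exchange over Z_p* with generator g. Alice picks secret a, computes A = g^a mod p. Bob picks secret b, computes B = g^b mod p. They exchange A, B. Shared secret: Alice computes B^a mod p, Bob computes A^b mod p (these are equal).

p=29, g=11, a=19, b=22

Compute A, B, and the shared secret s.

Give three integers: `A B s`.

A = 11^19 mod 29  (bits of 19 = 10011)
  bit 0 = 1: r = r^2 * 11 mod 29 = 1^2 * 11 = 1*11 = 11
  bit 1 = 0: r = r^2 mod 29 = 11^2 = 5
  bit 2 = 0: r = r^2 mod 29 = 5^2 = 25
  bit 3 = 1: r = r^2 * 11 mod 29 = 25^2 * 11 = 16*11 = 2
  bit 4 = 1: r = r^2 * 11 mod 29 = 2^2 * 11 = 4*11 = 15
  -> A = 15
B = 11^22 mod 29  (bits of 22 = 10110)
  bit 0 = 1: r = r^2 * 11 mod 29 = 1^2 * 11 = 1*11 = 11
  bit 1 = 0: r = r^2 mod 29 = 11^2 = 5
  bit 2 = 1: r = r^2 * 11 mod 29 = 5^2 * 11 = 25*11 = 14
  bit 3 = 1: r = r^2 * 11 mod 29 = 14^2 * 11 = 22*11 = 10
  bit 4 = 0: r = r^2 mod 29 = 10^2 = 13
  -> B = 13
s = B^a = 13^19 mod 29  (bits of 19 = 10011)
  bit 0 = 1: r = r^2 * 13 mod 29 = 1^2 * 13 = 1*13 = 13
  bit 1 = 0: r = r^2 mod 29 = 13^2 = 24
  bit 2 = 0: r = r^2 mod 29 = 24^2 = 25
  bit 3 = 1: r = r^2 * 13 mod 29 = 25^2 * 13 = 16*13 = 5
  bit 4 = 1: r = r^2 * 13 mod 29 = 5^2 * 13 = 25*13 = 6
  -> s = B^a = 6

Answer: 15 13 6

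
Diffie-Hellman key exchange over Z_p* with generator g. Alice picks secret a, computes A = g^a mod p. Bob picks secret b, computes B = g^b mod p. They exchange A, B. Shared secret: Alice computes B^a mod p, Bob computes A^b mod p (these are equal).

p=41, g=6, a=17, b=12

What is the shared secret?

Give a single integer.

A = 6^17 mod 41  (bits of 17 = 10001)
  bit 0 = 1: r = r^2 * 6 mod 41 = 1^2 * 6 = 1*6 = 6
  bit 1 = 0: r = r^2 mod 41 = 6^2 = 36
  bit 2 = 0: r = r^2 mod 41 = 36^2 = 25
  bit 3 = 0: r = r^2 mod 41 = 25^2 = 10
  bit 4 = 1: r = r^2 * 6 mod 41 = 10^2 * 6 = 18*6 = 26
  -> A = 26
B = 6^12 mod 41  (bits of 12 = 1100)
  bit 0 = 1: r = r^2 * 6 mod 41 = 1^2 * 6 = 1*6 = 6
  bit 1 = 1: r = r^2 * 6 mod 41 = 6^2 * 6 = 36*6 = 11
  bit 2 = 0: r = r^2 mod 41 = 11^2 = 39
  bit 3 = 0: r = r^2 mod 41 = 39^2 = 4
  -> B = 4
s = B^a = 4^17 mod 41  (bits of 17 = 10001)
  bit 0 = 1: r = r^2 * 4 mod 41 = 1^2 * 4 = 1*4 = 4
  bit 1 = 0: r = r^2 mod 41 = 4^2 = 16
  bit 2 = 0: r = r^2 mod 41 = 16^2 = 10
  bit 3 = 0: r = r^2 mod 41 = 10^2 = 18
  bit 4 = 1: r = r^2 * 4 mod 41 = 18^2 * 4 = 37*4 = 25
  -> s = B^a = 25

Answer: 25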